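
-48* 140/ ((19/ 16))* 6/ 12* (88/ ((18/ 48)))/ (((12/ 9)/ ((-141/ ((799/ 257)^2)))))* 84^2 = 13228725395128320/ 258077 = 51258831260.16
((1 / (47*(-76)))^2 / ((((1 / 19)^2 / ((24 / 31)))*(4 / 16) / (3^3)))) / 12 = 27 / 136958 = 0.00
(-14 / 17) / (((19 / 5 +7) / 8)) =-280 / 459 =-0.61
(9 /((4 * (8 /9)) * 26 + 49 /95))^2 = 59213025 /6317229361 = 0.01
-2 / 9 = -0.22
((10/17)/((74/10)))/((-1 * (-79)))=50/49691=0.00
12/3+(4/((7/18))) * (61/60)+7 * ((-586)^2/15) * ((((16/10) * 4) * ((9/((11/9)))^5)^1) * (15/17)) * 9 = 176330931896.12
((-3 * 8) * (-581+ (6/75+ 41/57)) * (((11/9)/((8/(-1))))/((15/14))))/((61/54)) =-254650088/144875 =-1757.72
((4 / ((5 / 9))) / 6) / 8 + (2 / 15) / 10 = 49 / 300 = 0.16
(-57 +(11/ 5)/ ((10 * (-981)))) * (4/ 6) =-2795861/ 73575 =-38.00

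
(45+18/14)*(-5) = -1620/7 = -231.43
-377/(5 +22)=-377/27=-13.96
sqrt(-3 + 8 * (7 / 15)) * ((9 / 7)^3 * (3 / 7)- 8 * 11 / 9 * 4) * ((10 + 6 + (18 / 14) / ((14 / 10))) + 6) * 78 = -24102043862 * sqrt(165) / 5294205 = -58478.35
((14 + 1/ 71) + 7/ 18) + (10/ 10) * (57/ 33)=226759/ 14058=16.13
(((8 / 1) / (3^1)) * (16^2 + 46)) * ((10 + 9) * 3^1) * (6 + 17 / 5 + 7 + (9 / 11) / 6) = 41749688 / 55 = 759085.24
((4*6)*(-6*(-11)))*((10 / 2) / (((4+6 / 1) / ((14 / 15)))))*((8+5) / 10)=24024 / 25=960.96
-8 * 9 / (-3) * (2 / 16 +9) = 219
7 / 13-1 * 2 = -19 / 13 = -1.46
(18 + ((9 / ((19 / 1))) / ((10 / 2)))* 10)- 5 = 265 / 19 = 13.95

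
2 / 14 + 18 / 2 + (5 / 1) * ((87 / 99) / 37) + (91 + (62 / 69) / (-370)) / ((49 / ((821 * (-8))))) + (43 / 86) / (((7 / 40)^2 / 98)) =-24283287279 / 2293445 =-10588.13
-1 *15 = -15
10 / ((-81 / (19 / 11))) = -190 / 891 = -0.21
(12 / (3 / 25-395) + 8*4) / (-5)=-78901 / 12340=-6.39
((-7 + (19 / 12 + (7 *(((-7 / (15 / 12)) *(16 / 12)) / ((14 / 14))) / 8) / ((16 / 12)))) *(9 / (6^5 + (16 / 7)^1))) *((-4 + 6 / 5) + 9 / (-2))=948927 / 10889600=0.09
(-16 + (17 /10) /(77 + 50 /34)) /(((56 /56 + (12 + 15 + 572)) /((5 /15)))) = -213151 /24012000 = -0.01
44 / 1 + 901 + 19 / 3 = 2854 / 3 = 951.33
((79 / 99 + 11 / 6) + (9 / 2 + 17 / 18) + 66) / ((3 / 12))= 9778 / 33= 296.30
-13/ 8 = -1.62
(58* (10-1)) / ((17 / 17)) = 522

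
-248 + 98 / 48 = -5903 / 24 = -245.96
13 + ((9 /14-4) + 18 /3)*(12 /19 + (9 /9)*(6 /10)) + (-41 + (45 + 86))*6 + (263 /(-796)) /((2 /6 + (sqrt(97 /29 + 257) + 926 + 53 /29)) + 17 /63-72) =151357815*sqrt(8758) /1948141502648596 + 720635549200767079727 /1295514099261316340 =556.25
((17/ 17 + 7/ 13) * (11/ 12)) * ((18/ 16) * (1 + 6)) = 1155/ 104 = 11.11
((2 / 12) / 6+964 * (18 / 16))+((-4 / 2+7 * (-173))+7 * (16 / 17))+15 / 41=-3049133 / 25092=-121.52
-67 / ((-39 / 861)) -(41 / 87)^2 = 145522448 / 98397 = 1478.93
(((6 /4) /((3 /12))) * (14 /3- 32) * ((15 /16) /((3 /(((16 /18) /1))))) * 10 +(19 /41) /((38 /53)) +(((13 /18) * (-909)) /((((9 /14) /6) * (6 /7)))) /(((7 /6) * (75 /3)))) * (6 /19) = -12915047 /58425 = -221.05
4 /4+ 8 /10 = 1.80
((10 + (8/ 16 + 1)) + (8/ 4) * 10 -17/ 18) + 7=338/ 9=37.56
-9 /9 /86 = -1 /86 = -0.01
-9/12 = -3/4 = -0.75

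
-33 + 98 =65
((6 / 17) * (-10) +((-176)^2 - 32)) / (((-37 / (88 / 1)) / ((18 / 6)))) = -138860832 / 629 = -220764.44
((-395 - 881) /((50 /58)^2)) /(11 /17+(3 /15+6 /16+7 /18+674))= -1313493984 /516842375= -2.54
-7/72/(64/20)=-35/1152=-0.03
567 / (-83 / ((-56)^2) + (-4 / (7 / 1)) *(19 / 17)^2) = -765.95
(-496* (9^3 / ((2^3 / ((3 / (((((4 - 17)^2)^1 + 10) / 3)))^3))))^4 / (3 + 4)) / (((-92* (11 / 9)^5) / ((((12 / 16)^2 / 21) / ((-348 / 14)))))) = -146013989614633589882569714359 / 26660826364372284535665181009971762921472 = -0.00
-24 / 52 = -6 / 13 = -0.46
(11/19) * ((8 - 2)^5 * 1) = 4501.89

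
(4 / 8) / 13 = 0.04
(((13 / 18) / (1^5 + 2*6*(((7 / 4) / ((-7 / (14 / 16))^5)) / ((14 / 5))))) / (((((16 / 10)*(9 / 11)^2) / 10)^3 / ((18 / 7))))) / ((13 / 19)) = 538554544000000 / 243743820327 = 2209.51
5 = 5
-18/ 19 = -0.95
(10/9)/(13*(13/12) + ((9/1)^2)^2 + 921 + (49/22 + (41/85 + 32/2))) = 37400/252947931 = 0.00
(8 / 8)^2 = 1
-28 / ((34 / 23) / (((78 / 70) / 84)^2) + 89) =-108836 / 32999543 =-0.00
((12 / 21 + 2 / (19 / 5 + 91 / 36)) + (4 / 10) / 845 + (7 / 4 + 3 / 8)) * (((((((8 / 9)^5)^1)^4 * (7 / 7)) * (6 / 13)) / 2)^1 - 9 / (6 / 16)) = -72.25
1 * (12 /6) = 2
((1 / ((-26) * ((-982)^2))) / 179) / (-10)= 1 / 44879638960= 0.00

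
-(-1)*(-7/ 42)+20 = 119/ 6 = 19.83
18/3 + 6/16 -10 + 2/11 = -303/88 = -3.44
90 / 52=45 / 26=1.73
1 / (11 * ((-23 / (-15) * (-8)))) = -15 / 2024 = -0.01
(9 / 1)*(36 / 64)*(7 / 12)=2.95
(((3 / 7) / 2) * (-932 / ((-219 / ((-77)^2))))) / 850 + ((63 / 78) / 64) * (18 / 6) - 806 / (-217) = 10.11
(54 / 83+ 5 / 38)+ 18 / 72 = 6511 / 6308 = 1.03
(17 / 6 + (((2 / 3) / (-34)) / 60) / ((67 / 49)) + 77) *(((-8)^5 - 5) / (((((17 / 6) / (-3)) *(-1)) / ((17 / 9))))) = -536408177513 / 102510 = -5232740.00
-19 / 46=-0.41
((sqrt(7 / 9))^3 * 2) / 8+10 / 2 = 7 * sqrt(7) / 108+5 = 5.17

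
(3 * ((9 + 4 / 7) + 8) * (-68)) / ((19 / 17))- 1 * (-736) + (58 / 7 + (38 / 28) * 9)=-651899 / 266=-2450.75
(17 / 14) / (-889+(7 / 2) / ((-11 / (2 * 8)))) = -0.00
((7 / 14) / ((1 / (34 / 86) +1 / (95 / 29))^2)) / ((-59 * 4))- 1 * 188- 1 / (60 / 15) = -1862212203961 / 9892215648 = -188.25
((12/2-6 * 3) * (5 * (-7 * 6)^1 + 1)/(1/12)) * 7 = 210672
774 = 774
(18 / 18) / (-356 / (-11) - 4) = 0.04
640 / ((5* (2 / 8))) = 512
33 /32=1.03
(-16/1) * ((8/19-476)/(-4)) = -36144/19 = -1902.32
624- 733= -109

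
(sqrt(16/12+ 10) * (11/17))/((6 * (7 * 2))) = 11 * sqrt(102)/4284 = 0.03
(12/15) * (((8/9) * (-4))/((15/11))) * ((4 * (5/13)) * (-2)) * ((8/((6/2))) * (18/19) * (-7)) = -1261568/11115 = -113.50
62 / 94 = 31 / 47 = 0.66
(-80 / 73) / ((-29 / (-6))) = -480 / 2117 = -0.23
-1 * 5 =-5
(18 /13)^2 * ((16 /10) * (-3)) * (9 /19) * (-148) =10357632 /16055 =645.13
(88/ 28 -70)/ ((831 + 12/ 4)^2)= -0.00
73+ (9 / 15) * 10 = 79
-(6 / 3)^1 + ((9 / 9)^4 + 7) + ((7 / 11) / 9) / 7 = 595 / 99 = 6.01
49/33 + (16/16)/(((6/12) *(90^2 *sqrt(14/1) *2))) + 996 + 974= sqrt(14)/113400 + 65059/33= 1971.48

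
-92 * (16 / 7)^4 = -6029312 / 2401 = -2511.17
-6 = -6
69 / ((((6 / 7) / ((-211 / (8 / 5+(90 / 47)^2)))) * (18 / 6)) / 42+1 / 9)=629.66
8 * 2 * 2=32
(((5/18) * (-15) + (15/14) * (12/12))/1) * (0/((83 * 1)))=0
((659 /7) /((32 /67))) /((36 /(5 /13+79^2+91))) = 3634719113 /104832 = 34671.85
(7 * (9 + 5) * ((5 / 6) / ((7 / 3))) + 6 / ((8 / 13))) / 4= 179 / 16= 11.19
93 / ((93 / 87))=87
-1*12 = -12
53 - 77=-24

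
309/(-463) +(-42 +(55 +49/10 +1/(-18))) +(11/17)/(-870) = 70571669/4108662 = 17.18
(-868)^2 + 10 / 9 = 6780826 / 9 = 753425.11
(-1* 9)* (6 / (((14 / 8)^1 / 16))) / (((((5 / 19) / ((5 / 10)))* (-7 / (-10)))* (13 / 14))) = -131328 / 91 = -1443.16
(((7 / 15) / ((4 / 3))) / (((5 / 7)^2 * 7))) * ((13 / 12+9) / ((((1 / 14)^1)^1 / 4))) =41503 / 750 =55.34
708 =708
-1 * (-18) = 18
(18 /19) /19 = 18 /361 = 0.05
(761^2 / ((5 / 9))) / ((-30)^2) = 579121 / 500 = 1158.24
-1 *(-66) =66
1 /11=0.09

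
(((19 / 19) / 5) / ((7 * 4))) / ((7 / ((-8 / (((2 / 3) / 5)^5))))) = -151875 / 784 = -193.72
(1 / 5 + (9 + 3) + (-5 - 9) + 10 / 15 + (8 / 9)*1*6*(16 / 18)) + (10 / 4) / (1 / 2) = 1162 / 135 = 8.61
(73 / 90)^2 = 5329 / 8100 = 0.66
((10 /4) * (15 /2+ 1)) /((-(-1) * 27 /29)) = 2465 /108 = 22.82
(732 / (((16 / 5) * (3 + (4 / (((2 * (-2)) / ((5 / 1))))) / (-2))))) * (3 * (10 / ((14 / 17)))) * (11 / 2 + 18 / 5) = 606645 / 44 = 13787.39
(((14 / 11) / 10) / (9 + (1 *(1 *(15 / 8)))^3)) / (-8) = -448 / 439065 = -0.00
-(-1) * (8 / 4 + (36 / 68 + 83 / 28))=2615 / 476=5.49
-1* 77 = -77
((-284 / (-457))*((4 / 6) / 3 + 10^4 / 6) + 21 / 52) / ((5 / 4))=221635909 / 267345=829.03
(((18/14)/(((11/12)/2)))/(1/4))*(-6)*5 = -25920/77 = -336.62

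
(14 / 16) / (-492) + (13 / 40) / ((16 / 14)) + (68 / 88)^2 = 4189643 / 4762560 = 0.88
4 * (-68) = -272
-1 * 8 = -8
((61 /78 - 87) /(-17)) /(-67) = -6725 /88842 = -0.08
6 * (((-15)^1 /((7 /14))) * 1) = -180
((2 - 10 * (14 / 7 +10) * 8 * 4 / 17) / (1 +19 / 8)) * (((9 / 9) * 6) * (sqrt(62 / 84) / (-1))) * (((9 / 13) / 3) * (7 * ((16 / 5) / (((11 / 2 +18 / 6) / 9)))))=974336 * sqrt(1302) / 18785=1871.56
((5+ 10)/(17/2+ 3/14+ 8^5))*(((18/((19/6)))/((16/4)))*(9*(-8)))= -22680/484367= -0.05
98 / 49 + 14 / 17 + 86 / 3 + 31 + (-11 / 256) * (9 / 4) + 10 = 3780679 / 52224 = 72.39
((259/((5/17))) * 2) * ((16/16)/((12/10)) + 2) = 74851/15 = 4990.07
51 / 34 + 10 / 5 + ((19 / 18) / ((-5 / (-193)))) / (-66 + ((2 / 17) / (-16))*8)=145703 / 50535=2.88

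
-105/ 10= -10.50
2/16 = 1/8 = 0.12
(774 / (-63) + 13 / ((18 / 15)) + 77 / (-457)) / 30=-31111 / 575820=-0.05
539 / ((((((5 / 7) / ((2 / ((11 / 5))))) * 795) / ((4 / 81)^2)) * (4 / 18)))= 5488 / 579555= 0.01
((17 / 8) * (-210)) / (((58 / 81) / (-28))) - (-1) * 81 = 1016793 / 58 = 17530.91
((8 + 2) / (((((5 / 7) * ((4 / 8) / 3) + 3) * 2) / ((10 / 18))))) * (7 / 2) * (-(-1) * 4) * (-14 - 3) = -211.96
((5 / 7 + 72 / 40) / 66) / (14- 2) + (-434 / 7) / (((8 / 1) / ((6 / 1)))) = -29293 / 630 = -46.50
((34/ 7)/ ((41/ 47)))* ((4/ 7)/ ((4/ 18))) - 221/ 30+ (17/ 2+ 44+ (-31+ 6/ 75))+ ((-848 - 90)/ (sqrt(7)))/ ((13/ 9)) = 4298894/ 150675 - 1206* sqrt(7)/ 13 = -216.91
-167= -167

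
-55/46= -1.20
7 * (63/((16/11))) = 4851/16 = 303.19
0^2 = 0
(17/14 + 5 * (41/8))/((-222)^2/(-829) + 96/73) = -30319017/65672096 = -0.46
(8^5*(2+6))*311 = 81526784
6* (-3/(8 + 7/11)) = -198/95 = -2.08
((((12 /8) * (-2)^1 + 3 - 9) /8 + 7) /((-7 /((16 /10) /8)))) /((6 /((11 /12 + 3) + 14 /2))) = -6157 /20160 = -0.31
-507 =-507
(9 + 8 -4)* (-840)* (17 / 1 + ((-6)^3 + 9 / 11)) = 23805600 / 11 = 2164145.45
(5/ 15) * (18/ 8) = 0.75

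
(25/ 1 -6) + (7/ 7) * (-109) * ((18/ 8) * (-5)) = 4981/ 4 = 1245.25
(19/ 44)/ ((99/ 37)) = 703/ 4356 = 0.16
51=51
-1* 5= -5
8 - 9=-1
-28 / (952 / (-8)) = 4 / 17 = 0.24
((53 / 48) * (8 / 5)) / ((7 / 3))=53 / 70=0.76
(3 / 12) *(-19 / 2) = -19 / 8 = -2.38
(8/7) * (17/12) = 34/21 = 1.62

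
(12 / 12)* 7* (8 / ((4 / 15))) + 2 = 212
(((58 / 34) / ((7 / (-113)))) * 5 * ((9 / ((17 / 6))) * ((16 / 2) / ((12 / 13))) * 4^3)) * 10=-4907635200 / 2023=-2425919.53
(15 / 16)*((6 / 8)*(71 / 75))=213 / 320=0.67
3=3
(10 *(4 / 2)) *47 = 940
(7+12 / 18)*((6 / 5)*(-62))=-2852 / 5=-570.40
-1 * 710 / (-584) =355 / 292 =1.22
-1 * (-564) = 564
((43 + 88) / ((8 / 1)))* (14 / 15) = 917 / 60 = 15.28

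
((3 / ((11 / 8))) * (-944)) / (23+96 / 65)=-1472640 / 17501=-84.15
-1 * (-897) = 897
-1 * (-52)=52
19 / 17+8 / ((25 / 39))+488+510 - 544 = 198729 / 425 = 467.60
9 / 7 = 1.29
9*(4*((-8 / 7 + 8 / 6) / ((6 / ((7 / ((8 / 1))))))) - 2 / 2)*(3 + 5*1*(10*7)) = -2824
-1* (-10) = 10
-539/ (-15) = 539/ 15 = 35.93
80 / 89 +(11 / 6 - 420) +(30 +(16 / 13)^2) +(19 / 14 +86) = -94251613 / 315861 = -298.40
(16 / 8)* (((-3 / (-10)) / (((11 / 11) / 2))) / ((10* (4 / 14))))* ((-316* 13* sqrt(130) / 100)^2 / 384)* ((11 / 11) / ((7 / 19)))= 260518063 / 400000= 651.30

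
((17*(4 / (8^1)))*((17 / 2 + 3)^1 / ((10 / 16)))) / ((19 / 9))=74.08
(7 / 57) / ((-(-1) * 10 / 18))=21 / 95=0.22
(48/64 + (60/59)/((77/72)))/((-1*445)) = -30909/8086540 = -0.00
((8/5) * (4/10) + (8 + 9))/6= 2.94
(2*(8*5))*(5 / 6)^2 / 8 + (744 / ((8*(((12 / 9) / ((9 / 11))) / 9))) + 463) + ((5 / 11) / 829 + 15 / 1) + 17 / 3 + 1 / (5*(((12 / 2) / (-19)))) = 1647315919 / 1641420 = 1003.59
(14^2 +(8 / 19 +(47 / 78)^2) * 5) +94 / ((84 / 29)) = 188029775 / 809172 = 232.37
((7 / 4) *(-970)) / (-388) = 35 / 8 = 4.38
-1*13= -13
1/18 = 0.06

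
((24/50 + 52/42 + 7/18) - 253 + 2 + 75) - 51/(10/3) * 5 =-394369/1575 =-250.39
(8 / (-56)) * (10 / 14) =-5 / 49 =-0.10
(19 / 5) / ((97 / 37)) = 703 / 485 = 1.45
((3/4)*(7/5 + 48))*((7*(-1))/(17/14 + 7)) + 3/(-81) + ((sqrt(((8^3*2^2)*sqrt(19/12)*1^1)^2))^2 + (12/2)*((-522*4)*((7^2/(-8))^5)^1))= 3644940637128443/31795200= 114638078.61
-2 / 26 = -1 / 13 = -0.08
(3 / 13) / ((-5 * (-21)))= 1 / 455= 0.00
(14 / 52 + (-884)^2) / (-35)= -20317863 / 910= -22327.32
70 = 70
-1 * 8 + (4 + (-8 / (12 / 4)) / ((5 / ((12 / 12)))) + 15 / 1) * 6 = 514 / 5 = 102.80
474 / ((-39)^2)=158 / 507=0.31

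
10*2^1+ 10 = 30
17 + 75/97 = 1724/97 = 17.77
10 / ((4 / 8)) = 20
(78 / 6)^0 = 1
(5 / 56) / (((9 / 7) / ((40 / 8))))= 25 / 72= 0.35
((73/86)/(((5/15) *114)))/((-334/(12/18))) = -73/1637268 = -0.00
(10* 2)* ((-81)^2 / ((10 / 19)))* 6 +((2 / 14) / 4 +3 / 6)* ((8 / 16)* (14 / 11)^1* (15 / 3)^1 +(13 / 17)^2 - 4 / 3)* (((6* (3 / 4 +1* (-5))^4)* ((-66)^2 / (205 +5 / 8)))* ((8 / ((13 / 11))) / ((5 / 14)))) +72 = 53901778878 / 21385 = 2520541.45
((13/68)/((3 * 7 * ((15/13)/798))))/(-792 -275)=-3211/544170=-0.01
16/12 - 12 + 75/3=43/3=14.33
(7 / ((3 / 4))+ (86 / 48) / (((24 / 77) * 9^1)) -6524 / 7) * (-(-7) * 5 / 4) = -167292755 / 20736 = -8067.74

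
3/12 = 1/4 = 0.25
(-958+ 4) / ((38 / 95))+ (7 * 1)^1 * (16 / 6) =-7099 / 3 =-2366.33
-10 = -10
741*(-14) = -10374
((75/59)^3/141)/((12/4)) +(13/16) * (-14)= -878030983/77222504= -11.37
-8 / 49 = -0.16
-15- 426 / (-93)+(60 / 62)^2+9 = -464 / 961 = -0.48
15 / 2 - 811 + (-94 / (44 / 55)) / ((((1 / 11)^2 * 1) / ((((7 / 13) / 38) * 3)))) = -1407.89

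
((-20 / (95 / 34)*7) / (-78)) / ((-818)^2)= 119 / 123955221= 0.00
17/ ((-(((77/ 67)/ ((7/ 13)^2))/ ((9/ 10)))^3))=-1278483059637/ 6424482779000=-0.20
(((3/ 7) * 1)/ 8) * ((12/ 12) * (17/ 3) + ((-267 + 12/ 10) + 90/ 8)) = -14933/ 1120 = -13.33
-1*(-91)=91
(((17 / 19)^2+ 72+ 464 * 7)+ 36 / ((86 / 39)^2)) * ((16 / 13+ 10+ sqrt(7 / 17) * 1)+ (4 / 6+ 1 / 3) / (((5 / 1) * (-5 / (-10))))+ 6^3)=2221539570 * sqrt(119) / 11347313+ 6573979895544 / 8677357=759737.31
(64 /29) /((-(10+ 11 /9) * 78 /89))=-8544 /38077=-0.22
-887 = -887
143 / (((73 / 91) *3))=13013 / 219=59.42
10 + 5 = 15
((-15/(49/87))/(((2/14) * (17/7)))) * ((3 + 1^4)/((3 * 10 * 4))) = -87/34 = -2.56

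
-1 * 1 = -1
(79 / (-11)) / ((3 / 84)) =-2212 / 11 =-201.09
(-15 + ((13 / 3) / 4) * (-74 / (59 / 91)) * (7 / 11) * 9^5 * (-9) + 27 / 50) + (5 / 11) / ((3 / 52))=2035398780622 / 48675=41816102.32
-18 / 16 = -9 / 8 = -1.12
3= 3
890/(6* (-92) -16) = -1.57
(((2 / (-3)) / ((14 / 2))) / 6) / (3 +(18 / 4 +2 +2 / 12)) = -1 / 609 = -0.00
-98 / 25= -3.92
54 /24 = 9 /4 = 2.25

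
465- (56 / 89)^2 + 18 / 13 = 47984255 / 102973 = 465.99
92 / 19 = 4.84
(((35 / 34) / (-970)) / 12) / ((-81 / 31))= 217 / 6411312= 0.00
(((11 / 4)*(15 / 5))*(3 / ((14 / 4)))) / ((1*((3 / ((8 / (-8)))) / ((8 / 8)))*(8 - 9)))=33 / 14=2.36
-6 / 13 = -0.46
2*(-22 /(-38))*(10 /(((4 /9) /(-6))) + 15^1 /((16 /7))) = -22605 /152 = -148.72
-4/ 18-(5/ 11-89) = 8744/ 99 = 88.32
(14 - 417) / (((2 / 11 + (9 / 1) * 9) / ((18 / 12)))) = -13299 / 1786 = -7.45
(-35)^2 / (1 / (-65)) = -79625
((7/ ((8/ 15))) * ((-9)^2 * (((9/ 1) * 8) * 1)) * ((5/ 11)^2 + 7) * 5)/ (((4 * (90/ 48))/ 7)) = 311487120/ 121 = 2574273.72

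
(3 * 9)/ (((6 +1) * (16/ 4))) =27/ 28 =0.96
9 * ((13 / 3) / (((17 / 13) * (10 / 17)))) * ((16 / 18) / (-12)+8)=18083 / 45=401.84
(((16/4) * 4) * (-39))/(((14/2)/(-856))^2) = -457227264/49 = -9331168.65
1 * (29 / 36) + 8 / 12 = 53 / 36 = 1.47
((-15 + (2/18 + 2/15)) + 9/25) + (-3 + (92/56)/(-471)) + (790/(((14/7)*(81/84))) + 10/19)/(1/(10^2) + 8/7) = 7697613192697/22748805450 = 338.37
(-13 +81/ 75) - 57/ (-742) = -219691/ 18550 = -11.84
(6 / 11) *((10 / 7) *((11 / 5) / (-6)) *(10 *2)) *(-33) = 1320 / 7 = 188.57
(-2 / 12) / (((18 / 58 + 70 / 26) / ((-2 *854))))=160979 / 1698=94.81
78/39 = 2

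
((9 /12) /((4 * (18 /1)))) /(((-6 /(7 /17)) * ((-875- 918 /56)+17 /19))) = 931 /1159727760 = 0.00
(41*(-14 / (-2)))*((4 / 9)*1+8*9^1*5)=931028 / 9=103447.56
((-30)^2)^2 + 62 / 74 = 29970031 / 37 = 810000.84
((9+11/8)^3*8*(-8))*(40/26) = -2858935/26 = -109959.04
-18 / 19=-0.95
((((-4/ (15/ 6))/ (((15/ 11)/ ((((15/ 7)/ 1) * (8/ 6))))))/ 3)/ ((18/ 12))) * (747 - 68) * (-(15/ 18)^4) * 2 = 1067000/ 2187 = 487.88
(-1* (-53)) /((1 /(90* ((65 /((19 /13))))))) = 4030650 /19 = 212139.47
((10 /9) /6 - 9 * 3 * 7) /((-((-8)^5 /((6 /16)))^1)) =-2549 /1179648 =-0.00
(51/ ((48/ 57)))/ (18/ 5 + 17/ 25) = 14.15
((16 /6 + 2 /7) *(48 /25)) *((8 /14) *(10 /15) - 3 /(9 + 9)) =1488 /1225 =1.21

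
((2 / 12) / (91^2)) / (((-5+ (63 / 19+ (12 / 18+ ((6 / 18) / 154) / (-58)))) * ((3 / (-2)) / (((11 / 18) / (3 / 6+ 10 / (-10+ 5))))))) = -266684 / 49643500725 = -0.00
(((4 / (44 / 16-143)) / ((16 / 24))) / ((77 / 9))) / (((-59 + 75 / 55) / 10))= 360 / 414953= 0.00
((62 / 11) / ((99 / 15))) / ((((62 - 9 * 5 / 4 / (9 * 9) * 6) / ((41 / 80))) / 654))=415617 / 88814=4.68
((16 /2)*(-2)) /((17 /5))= -80 /17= -4.71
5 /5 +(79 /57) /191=10966 /10887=1.01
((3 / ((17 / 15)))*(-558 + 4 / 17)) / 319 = -38790 / 8381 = -4.63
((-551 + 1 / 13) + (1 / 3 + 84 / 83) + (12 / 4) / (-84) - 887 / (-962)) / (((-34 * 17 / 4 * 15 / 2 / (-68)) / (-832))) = 5541809920 / 193473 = 28643.84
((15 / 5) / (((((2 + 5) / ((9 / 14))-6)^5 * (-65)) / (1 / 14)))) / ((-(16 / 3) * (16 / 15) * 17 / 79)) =0.00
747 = 747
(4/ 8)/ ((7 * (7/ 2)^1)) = 1/ 49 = 0.02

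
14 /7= 2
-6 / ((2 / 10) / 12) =-360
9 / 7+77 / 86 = 1313 / 602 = 2.18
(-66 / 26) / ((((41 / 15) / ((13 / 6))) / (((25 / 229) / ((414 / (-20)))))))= 6875 / 647841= 0.01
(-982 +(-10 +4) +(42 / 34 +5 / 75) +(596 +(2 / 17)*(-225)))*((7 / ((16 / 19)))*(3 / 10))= -7074137 / 6800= -1040.31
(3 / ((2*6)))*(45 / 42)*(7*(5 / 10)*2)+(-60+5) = -53.12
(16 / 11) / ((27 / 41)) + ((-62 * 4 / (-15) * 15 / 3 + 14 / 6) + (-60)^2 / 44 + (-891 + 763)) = 12185 / 297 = 41.03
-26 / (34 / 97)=-1261 / 17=-74.18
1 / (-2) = -1 / 2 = -0.50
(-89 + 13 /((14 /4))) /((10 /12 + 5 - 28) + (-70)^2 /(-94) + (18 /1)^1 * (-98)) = 168354 /3628793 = 0.05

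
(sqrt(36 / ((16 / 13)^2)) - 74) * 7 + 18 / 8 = -3853 / 8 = -481.62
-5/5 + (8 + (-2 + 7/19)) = 102/19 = 5.37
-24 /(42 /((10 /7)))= -40 /49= -0.82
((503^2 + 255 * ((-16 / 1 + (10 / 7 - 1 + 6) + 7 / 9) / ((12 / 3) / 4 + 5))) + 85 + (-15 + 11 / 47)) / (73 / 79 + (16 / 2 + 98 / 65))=3842320219595 / 158611887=24224.67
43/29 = 1.48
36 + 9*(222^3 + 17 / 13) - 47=1280102626 / 13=98469432.77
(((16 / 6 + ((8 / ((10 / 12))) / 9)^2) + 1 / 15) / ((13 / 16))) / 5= 1072 / 1125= 0.95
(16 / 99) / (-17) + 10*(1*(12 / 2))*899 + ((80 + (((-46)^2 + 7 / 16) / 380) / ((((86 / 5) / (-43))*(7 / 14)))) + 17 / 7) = 773509812701 / 14325696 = 53994.57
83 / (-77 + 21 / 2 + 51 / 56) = -4648 / 3673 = -1.27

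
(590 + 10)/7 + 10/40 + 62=4143/28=147.96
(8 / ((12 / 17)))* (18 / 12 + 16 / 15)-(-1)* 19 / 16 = 21799 / 720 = 30.28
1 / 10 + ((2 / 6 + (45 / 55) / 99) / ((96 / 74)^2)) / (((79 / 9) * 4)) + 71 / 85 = 587241619 / 624011520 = 0.94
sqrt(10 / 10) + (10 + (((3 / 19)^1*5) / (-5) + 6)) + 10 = 510 / 19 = 26.84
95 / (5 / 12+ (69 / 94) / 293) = 15698940 / 69269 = 226.64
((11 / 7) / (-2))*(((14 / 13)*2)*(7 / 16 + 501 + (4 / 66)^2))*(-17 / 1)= 148530887 / 10296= 14426.08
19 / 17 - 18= -287 / 17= -16.88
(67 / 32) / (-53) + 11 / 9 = 18053 / 15264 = 1.18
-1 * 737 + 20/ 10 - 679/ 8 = -6559/ 8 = -819.88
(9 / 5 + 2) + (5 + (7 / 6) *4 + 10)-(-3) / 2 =749 / 30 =24.97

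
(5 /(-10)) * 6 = -3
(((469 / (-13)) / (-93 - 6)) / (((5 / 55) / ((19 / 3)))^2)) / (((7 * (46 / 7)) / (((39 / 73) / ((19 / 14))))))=686147 / 45333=15.14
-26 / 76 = -13 / 38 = -0.34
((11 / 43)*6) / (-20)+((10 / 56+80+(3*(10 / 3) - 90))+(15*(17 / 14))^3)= 3565055699 / 589960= 6042.88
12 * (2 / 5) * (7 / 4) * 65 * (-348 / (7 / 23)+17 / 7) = -622986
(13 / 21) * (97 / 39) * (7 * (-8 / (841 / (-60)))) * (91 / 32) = 44135 / 2523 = 17.49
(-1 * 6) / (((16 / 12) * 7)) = -9 / 14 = -0.64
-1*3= -3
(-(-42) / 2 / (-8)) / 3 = -0.88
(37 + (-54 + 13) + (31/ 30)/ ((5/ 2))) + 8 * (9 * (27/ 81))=1531/ 75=20.41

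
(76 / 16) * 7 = 133 / 4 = 33.25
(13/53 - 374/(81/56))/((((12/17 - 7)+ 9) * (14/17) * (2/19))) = -6089403689/5529384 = -1101.28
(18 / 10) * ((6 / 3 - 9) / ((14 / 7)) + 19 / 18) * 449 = -9878 / 5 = -1975.60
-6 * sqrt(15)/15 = -2 * sqrt(15)/5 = -1.55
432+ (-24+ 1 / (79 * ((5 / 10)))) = 32234 / 79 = 408.03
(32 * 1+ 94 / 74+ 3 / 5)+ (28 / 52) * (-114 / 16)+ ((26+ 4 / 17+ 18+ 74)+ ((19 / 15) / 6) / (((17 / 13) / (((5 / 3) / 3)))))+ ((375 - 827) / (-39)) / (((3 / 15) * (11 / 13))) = 63194346343 / 291428280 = 216.84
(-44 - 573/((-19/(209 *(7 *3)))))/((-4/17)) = -2249423/4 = -562355.75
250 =250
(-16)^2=256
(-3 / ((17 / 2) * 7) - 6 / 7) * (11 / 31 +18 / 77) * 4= -606960 / 284053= -2.14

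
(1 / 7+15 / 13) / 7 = 118 / 637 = 0.19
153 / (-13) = -153 / 13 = -11.77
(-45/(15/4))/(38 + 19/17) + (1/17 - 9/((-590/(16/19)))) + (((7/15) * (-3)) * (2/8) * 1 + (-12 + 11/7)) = -29384249/2667980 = -11.01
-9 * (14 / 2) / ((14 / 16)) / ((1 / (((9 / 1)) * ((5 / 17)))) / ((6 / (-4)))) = 4860 / 17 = 285.88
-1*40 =-40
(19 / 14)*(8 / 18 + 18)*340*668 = 358168240 / 63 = 5685210.16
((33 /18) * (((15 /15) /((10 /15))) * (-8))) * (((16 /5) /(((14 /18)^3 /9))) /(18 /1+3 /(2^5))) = -24634368 /330995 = -74.43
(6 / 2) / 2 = 3 / 2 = 1.50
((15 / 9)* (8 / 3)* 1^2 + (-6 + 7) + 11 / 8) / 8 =491 / 576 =0.85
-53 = -53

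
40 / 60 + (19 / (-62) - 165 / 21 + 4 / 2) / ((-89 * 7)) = 548789 / 811146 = 0.68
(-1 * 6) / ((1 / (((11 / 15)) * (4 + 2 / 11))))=-92 / 5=-18.40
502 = 502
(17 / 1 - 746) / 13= -729 / 13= -56.08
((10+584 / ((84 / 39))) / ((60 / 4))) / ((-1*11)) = -656 / 385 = -1.70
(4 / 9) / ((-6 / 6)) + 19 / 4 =155 / 36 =4.31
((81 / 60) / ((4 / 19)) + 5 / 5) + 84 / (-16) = 2.16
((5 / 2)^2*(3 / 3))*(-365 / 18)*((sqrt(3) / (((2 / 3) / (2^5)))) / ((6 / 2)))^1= -18250*sqrt(3) / 9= -3512.21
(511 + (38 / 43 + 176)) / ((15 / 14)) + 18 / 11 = 4566776 / 7095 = 643.66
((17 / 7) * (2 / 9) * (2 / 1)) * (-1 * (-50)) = 3400 / 63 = 53.97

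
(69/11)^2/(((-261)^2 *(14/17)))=0.00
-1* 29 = -29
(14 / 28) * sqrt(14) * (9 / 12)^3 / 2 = 27 * sqrt(14) / 256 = 0.39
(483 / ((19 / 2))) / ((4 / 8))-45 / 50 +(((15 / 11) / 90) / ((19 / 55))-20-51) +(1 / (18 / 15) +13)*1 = 24887 / 570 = 43.66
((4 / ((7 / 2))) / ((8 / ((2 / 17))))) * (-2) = -0.03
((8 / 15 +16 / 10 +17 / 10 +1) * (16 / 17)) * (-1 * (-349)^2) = -28257832 / 51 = -554075.14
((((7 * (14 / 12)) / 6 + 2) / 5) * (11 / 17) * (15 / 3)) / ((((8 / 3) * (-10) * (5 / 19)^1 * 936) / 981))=-2756501 / 8486400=-0.32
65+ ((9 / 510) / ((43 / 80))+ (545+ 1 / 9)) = 4014137 / 6579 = 610.14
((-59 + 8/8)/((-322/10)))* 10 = 2900/161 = 18.01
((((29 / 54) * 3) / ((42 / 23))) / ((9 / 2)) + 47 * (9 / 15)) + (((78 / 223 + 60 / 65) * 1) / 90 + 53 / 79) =113289667217 / 3895647210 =29.08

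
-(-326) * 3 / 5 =978 / 5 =195.60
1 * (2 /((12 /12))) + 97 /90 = 277 /90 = 3.08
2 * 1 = 2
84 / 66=14 / 11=1.27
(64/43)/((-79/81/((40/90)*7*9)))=-145152/3397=-42.73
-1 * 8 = -8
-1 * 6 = -6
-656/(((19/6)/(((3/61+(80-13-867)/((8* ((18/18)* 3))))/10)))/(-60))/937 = -47948352/1085983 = -44.15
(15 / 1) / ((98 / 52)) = 390 / 49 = 7.96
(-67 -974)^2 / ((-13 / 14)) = -15171534 / 13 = -1167041.08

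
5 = 5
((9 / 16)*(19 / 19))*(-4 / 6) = -3 / 8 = -0.38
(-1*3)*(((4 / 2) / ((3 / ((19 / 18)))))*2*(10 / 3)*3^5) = -3420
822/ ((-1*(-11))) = 822/ 11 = 74.73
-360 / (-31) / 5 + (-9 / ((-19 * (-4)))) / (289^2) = 457026633 / 196775476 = 2.32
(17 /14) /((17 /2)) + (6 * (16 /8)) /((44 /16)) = 347 /77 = 4.51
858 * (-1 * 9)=-7722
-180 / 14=-90 / 7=-12.86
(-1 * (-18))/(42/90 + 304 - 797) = -0.04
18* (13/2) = 117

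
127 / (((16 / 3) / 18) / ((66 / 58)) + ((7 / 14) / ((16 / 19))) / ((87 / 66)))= 52504848 / 293867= 178.67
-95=-95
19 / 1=19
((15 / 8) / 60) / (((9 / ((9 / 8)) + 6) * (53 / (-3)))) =-3 / 23744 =-0.00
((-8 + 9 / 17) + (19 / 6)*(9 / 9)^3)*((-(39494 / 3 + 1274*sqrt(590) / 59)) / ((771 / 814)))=227629402*sqrt(590) / 2319939 + 7056511462 / 117963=62203.00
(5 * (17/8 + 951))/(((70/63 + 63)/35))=12009375/4616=2601.68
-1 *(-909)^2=-826281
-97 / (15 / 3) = -97 / 5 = -19.40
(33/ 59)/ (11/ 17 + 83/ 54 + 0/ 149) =30294/ 118295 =0.26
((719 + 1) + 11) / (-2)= -731 / 2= -365.50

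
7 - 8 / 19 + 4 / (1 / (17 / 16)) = 823 / 76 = 10.83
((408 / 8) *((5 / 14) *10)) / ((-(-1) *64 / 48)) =3825 / 28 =136.61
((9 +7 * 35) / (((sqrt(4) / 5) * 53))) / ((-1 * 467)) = -635 / 24751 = -0.03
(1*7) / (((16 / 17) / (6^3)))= 3213 / 2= 1606.50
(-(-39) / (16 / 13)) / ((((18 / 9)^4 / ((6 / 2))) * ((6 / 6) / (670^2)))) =170694225 / 64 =2667097.27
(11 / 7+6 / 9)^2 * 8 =17672 / 441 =40.07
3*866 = 2598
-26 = -26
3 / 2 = 1.50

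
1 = 1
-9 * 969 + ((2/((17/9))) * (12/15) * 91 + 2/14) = -5143046/595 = -8643.77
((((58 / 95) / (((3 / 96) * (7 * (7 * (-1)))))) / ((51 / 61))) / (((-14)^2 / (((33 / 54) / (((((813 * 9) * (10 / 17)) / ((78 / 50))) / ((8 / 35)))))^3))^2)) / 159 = -5498302502122296147204352 / 4182389032822709661674088561230887839872539043426513671875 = -0.00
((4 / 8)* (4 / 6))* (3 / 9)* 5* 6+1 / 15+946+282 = 6157 / 5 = 1231.40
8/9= 0.89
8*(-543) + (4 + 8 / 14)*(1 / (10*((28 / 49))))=-4343.20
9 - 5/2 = 13/2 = 6.50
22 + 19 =41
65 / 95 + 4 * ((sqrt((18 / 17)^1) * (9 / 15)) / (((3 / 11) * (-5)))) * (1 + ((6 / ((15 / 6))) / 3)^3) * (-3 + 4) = 13 / 19 - 24948 * sqrt(34) / 53125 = -2.05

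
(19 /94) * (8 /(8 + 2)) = 38 /235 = 0.16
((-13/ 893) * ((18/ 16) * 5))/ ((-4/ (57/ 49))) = 1755/ 73696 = 0.02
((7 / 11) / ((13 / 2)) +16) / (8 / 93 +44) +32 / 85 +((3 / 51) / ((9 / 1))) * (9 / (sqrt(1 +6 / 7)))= sqrt(91) / 221 +3695891 / 4983550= 0.78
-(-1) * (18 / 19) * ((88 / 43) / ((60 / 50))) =1320 / 817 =1.62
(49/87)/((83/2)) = 98/7221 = 0.01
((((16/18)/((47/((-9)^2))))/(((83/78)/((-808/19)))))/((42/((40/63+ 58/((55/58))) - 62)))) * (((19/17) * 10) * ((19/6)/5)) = 1114432384/536172945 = 2.08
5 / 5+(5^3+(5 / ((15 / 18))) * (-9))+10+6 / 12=165 / 2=82.50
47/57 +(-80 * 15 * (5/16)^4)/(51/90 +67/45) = -20485403/4319232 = -4.74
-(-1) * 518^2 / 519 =268324 / 519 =517.00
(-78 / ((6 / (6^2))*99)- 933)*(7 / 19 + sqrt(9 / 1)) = -660160 / 209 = -3158.66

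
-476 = -476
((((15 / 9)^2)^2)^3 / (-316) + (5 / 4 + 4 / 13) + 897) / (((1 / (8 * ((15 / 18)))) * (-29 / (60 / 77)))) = -195852104915000 / 1218748862331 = -160.70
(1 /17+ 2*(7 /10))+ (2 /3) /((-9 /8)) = 1988 /2295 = 0.87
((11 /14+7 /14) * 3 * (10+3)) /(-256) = -351 /1792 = -0.20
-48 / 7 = -6.86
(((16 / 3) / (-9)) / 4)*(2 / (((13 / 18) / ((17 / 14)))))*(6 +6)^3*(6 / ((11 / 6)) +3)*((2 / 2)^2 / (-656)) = 337824 / 41041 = 8.23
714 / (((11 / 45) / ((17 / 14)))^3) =22832553375 / 260876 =87522.63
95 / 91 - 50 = -4455 / 91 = -48.96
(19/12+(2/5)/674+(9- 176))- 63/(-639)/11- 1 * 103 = -4238636773/15791820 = -268.41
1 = 1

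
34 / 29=1.17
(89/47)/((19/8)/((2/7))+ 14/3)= 48/329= 0.15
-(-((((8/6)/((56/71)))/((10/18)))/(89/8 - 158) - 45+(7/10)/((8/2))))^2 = -217687627486081/108241000000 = -2011.14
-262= -262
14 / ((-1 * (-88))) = 7 / 44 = 0.16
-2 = -2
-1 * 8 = -8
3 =3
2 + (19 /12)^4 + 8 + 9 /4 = 384337 /20736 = 18.53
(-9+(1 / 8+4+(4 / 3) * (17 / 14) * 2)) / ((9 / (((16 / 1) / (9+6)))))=-110 / 567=-0.19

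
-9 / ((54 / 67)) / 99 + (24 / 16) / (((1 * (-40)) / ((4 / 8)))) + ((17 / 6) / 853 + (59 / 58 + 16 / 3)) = 7314388373 / 1175502240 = 6.22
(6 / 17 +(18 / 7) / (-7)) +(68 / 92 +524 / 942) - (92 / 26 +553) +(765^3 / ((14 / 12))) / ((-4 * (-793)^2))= -707.81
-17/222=-0.08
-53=-53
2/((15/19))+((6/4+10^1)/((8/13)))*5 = 23033/240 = 95.97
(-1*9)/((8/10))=-45/4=-11.25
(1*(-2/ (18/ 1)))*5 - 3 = -32/ 9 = -3.56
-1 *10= -10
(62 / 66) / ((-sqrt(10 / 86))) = -31* sqrt(215) / 165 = -2.75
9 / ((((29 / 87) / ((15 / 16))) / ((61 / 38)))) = 24705 / 608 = 40.63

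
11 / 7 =1.57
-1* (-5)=5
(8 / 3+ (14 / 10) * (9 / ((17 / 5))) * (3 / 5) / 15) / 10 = 3589 / 12750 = 0.28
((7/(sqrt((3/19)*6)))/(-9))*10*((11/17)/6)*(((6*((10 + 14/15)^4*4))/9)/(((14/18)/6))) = -63658743808*sqrt(38)/1549125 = -253316.45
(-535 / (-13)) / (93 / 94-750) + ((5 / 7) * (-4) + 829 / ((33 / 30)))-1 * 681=4913986213 / 70477407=69.72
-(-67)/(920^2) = 67/846400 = 0.00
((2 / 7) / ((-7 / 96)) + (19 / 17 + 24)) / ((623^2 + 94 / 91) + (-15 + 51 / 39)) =229567 / 4202911853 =0.00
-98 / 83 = -1.18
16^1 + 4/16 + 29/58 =67/4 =16.75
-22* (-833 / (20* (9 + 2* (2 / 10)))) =9163 / 94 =97.48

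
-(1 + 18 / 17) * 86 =-3010 / 17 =-177.06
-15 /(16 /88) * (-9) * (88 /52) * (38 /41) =620730 /533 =1164.60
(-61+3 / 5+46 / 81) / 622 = -12116 / 125955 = -0.10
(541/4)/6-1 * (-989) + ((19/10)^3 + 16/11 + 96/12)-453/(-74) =631242857/610500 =1033.98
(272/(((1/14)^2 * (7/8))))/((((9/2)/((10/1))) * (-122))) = -609280/549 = -1109.80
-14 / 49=-2 / 7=-0.29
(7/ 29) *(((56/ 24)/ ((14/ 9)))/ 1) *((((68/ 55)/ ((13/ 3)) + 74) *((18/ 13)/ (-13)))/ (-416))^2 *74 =44387845409313/ 4579838559982400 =0.01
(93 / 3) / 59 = 31 / 59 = 0.53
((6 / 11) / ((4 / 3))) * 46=207 / 11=18.82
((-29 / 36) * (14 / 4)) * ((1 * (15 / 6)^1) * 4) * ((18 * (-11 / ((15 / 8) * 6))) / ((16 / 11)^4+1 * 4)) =32693353 / 558450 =58.54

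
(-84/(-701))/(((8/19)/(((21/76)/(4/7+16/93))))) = 287091/2714272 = 0.11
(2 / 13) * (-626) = -1252 / 13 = -96.31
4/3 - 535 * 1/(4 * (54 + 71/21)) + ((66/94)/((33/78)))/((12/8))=14789/135924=0.11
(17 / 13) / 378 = 0.00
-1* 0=0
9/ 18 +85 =171/ 2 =85.50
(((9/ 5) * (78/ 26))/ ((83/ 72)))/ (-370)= -972/ 76775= -0.01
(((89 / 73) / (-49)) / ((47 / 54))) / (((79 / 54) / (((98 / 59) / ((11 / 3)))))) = -1557144 / 175910801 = -0.01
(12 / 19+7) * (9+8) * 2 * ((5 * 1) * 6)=147900 / 19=7784.21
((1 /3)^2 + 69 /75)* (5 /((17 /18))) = 464 /85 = 5.46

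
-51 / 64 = -0.80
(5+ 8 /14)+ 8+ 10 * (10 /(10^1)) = 23.57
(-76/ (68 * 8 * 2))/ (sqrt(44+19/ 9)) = -57 * sqrt(415)/ 112880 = -0.01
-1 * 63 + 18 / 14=-432 / 7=-61.71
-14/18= -7/9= -0.78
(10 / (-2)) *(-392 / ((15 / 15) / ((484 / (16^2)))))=29645 / 8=3705.62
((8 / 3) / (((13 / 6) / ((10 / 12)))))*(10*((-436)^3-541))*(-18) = 15301365600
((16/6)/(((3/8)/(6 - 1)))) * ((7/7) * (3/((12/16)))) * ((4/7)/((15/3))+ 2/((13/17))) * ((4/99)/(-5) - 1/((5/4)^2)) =-18888704/75075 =-251.60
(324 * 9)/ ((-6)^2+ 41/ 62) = 180792/ 2273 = 79.54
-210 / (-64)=105 / 32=3.28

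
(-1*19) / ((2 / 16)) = -152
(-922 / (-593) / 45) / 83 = 922 / 2214855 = 0.00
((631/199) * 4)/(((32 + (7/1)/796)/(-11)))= -4.36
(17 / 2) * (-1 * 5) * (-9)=765 / 2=382.50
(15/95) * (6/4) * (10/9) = 5/19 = 0.26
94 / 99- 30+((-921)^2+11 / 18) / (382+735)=53842285 / 73722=730.34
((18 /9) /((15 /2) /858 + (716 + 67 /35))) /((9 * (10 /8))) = 32032 /129355371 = 0.00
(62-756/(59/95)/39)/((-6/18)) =-70842/767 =-92.36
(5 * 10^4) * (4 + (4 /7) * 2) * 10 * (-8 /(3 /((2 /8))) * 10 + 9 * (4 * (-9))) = -5952000000 /7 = -850285714.29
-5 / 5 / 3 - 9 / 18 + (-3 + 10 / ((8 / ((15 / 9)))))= -7 / 4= -1.75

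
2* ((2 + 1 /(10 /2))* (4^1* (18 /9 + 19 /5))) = 2552 /25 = 102.08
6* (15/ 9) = 10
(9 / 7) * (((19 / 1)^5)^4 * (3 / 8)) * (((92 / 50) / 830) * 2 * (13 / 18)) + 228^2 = 33718206191418724529642678097 / 581000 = 58034778298483174749815.28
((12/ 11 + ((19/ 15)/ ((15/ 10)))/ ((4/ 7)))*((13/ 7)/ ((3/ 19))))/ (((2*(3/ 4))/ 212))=133161652/ 31185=4270.05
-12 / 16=-3 / 4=-0.75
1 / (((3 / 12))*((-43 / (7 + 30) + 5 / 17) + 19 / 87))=-218892 / 35551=-6.16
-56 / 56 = -1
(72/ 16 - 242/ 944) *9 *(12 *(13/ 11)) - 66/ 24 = 1398967/ 2596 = 538.89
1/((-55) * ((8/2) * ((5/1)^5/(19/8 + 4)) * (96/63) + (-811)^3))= 1071/31420442014555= 0.00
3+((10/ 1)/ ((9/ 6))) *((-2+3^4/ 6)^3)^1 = 10142.17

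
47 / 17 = 2.76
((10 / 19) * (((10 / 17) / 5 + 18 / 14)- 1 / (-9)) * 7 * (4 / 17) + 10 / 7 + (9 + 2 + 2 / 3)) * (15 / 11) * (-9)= -74763525 / 422807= -176.83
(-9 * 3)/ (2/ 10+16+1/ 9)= -1215/ 734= -1.66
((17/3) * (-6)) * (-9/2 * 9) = 1377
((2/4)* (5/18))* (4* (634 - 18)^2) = 210808.89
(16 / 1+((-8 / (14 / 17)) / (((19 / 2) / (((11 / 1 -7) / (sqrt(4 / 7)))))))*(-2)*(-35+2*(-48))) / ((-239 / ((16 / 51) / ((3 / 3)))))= -256 / 12189+67072*sqrt(7) / 95361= 1.84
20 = 20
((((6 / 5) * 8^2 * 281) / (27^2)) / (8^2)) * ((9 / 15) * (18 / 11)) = 1124 / 2475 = 0.45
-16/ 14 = -8/ 7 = -1.14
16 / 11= 1.45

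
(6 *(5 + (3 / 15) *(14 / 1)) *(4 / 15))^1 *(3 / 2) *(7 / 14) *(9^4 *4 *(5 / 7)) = 6141096 / 35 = 175459.89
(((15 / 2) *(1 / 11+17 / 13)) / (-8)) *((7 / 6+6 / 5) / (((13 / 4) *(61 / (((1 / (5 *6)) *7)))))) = -2485 / 680394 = -0.00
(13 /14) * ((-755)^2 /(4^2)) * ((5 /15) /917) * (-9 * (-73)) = 7900.67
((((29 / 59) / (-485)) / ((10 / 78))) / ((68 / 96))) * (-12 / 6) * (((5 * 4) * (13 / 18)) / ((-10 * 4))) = -0.01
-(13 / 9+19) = -184 / 9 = -20.44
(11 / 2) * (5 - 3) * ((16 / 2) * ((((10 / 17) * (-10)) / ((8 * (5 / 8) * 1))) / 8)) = -220 / 17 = -12.94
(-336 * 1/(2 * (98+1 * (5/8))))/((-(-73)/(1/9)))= -0.00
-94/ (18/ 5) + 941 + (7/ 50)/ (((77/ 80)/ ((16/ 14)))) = 3170666/ 3465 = 915.06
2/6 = 1/3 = 0.33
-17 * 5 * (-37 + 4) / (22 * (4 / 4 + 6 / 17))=4335 / 46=94.24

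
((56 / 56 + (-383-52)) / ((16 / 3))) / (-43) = 651 / 344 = 1.89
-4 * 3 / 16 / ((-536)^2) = -0.00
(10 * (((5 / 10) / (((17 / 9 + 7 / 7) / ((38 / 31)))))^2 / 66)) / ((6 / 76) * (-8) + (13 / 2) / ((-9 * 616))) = -233343180 / 21649606927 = -0.01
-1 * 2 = -2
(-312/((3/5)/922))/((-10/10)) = 479440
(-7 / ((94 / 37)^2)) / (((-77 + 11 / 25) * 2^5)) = 239575 / 541187328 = 0.00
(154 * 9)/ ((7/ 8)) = 1584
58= 58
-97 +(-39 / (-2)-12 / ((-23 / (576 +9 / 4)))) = 10313 / 46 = 224.20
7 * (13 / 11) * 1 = 8.27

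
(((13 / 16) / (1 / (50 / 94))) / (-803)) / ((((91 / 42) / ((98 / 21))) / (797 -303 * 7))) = 57925 / 37741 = 1.53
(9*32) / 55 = 288 / 55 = 5.24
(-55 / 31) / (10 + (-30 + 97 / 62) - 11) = 22 / 365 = 0.06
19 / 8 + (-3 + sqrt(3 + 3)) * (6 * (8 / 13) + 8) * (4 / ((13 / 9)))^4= -6120184601 / 2970344 + 255301632 * sqrt(6) / 371293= -376.16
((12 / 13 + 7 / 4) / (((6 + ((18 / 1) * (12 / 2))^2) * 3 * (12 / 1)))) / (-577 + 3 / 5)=-139 / 12592172736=-0.00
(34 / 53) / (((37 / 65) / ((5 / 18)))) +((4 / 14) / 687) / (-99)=292263053 / 933614451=0.31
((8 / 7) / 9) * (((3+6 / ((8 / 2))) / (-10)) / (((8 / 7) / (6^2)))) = -1.80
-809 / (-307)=2.64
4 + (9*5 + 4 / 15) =739 / 15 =49.27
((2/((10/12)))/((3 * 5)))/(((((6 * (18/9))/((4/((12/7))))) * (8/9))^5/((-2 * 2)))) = -16807/52428800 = -0.00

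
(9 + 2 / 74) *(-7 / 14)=-167 / 37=-4.51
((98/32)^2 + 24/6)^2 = 11730625/65536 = 179.00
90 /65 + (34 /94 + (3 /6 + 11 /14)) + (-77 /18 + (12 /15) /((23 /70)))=2105401 /1770678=1.19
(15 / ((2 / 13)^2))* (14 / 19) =17745 / 38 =466.97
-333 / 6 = -111 / 2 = -55.50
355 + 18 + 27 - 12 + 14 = 402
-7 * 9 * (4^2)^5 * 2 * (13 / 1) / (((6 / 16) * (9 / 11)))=-5597997738.67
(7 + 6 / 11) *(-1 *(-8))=664 / 11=60.36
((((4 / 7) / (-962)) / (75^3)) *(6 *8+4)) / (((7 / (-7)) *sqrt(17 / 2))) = 8 *sqrt(34) / 1857515625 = 0.00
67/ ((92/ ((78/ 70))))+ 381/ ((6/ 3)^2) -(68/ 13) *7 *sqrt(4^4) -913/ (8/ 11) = -146104767/ 83720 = -1745.16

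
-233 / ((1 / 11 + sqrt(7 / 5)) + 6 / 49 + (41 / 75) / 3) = 1355604916050 / 18289171199 - 685375354125 * sqrt(35) / 18289171199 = -147.58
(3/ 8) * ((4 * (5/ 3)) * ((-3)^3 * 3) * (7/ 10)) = -567/ 4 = -141.75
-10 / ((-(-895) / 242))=-484 / 179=-2.70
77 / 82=0.94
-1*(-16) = 16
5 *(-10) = -50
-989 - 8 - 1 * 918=-1915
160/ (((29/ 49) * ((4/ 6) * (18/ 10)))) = 19600/ 87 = 225.29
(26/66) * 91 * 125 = 4481.06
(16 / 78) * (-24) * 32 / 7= -2048 / 91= -22.51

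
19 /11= 1.73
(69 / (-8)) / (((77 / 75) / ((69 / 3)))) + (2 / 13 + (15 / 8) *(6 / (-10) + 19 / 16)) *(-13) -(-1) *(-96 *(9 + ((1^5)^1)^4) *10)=-96682853 / 9856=-9809.54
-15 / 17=-0.88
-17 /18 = -0.94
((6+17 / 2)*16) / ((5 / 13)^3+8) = 509704 / 17701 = 28.80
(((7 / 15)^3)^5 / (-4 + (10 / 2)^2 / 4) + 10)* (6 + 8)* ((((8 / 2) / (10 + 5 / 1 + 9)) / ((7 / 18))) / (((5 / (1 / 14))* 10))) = 19705234562261691761 / 229894292449951171875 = 0.09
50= 50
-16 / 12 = -4 / 3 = -1.33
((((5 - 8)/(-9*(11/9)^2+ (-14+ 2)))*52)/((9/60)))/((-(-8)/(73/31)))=85410/7099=12.03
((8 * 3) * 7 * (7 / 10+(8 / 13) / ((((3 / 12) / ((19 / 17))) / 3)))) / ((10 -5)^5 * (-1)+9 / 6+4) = -3324216 / 6894095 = -0.48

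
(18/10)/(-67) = -9/335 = -0.03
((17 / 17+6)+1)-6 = 2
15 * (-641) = -9615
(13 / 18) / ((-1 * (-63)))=13 / 1134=0.01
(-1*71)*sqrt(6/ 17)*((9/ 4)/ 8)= -639*sqrt(102)/ 544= -11.86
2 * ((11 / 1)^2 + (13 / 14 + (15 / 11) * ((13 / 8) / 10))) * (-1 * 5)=-752445 / 616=-1221.50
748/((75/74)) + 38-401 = 28127/75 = 375.03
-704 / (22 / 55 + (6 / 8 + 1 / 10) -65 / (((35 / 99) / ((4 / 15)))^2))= 17248000 / 875423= 19.70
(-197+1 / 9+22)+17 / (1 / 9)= -197 / 9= -21.89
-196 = -196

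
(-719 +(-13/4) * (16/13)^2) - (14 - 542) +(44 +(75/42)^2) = -378975/2548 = -148.73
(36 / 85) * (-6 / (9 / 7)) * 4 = -7.91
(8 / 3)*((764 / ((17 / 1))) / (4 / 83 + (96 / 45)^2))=9511800 / 365041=26.06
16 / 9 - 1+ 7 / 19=196 / 171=1.15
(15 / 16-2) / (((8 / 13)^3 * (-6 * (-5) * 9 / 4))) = -37349 / 552960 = -0.07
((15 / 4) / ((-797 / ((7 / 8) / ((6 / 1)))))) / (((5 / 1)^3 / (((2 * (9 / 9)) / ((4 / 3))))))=-21 / 2550400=-0.00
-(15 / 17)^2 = -225 / 289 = -0.78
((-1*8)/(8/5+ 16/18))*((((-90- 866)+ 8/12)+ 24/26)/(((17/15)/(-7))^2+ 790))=439684875/113230507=3.88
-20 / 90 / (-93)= 2 / 837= 0.00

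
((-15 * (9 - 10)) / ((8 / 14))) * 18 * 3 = 2835 / 2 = 1417.50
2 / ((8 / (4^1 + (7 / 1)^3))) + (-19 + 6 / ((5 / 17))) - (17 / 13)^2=292167 / 3380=86.44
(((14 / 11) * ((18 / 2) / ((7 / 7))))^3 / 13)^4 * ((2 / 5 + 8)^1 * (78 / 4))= 29260032738.20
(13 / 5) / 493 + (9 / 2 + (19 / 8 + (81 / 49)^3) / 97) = 1029873659767 / 225043713160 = 4.58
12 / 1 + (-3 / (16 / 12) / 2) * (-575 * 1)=5271 / 8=658.88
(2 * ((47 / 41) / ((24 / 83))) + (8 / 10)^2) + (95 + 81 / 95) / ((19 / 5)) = 150052117 / 4440300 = 33.79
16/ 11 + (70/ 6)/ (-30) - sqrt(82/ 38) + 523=103765/ 198 - sqrt(779)/ 19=522.60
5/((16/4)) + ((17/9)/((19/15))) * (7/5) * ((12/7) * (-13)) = -3441/76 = -45.28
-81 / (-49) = 81 / 49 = 1.65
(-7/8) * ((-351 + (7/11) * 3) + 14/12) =160741/528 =304.43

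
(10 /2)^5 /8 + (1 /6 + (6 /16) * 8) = 9451 /24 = 393.79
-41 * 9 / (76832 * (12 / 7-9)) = 123 / 186592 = 0.00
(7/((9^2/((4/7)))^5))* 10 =10240/8371769346801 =0.00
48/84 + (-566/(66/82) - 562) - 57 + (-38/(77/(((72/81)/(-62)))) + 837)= -10411384/21483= -484.63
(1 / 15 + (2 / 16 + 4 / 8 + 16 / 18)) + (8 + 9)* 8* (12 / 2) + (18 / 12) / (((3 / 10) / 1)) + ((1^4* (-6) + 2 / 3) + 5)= 296009 / 360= 822.25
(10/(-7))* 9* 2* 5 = -900/7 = -128.57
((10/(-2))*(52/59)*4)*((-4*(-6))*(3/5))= -14976/59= -253.83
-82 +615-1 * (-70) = 603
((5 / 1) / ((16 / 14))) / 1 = 35 / 8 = 4.38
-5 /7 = -0.71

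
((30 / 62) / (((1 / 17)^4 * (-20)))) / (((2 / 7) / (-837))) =47356407 / 8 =5919550.88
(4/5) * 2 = 8/5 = 1.60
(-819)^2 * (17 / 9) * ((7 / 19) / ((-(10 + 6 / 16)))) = -70951608 / 1577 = -44991.51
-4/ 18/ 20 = -1/ 90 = -0.01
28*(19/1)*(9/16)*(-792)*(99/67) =-23463594/67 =-350202.90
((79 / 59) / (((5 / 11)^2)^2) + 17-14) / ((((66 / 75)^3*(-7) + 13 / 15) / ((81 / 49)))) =-7698628800 / 529003853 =-14.55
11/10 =1.10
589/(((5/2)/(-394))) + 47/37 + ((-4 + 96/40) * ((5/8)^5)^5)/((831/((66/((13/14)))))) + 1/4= -73006065116973214498563740057541/786492428847628649171517440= -92824.88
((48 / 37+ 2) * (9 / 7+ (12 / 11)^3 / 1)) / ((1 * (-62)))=-1468575 / 10686599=-0.14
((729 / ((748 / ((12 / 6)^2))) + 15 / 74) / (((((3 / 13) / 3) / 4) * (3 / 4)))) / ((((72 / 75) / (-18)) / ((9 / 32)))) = -165996675 / 110704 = -1499.46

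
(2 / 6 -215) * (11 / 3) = -7084 / 9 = -787.11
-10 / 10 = -1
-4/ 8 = -1/ 2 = -0.50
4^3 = 64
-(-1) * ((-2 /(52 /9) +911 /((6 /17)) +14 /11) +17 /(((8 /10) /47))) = 6144727 /1716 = 3580.84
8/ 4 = 2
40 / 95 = 8 / 19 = 0.42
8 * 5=40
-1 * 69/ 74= -69/ 74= -0.93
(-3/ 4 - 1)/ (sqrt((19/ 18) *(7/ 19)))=-3 *sqrt(14)/ 4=-2.81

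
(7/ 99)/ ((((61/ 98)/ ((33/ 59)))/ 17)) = 11662/ 10797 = 1.08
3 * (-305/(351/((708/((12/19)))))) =-341905/117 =-2922.26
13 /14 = 0.93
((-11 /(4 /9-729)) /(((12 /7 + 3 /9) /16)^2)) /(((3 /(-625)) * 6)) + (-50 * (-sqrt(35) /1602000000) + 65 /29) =-10466266955 /351592897 + sqrt(35) /32040000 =-29.77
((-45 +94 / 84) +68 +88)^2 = 22174681 / 1764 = 12570.68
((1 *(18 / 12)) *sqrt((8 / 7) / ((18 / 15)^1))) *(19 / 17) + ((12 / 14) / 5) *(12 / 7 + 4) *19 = 19 *sqrt(105) / 119 + 912 / 49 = 20.25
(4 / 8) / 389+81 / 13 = 63031 / 10114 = 6.23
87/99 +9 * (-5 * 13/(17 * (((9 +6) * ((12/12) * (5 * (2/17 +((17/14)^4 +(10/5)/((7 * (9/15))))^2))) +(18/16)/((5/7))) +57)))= 6057530186156129/7379348257502133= 0.82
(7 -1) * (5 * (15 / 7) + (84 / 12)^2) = 2508 / 7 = 358.29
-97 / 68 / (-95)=97 / 6460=0.02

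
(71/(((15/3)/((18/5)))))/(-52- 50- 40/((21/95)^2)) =-281799/5074775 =-0.06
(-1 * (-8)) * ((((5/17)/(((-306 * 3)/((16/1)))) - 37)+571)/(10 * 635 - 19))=33334096/49400793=0.67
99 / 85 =1.16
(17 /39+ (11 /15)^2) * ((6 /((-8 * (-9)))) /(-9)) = -712 /78975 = -0.01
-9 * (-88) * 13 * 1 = 10296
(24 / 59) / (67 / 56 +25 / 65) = 17472 / 67909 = 0.26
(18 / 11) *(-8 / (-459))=16 / 561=0.03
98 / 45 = 2.18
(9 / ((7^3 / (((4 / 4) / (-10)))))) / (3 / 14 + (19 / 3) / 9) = -243 / 85015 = -0.00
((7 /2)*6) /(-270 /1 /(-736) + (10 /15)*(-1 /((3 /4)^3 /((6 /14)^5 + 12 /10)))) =-17534406960 /1296123401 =-13.53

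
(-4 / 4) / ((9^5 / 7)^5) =-16807 / 717897987691852588770249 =-0.00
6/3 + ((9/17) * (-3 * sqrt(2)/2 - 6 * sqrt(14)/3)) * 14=-252 * sqrt(14)/17 - 189 * sqrt(2)/17 + 2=-69.19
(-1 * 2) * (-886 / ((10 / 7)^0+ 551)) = 443 / 138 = 3.21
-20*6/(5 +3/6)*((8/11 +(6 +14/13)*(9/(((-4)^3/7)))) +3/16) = 207690/1573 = 132.03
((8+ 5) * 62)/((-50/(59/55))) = -23777/1375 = -17.29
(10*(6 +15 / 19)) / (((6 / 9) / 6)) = 11610 / 19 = 611.05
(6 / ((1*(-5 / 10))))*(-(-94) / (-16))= 70.50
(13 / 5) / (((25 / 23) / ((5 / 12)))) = 299 / 300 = 1.00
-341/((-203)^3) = 341/8365427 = 0.00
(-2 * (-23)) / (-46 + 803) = 46 / 757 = 0.06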